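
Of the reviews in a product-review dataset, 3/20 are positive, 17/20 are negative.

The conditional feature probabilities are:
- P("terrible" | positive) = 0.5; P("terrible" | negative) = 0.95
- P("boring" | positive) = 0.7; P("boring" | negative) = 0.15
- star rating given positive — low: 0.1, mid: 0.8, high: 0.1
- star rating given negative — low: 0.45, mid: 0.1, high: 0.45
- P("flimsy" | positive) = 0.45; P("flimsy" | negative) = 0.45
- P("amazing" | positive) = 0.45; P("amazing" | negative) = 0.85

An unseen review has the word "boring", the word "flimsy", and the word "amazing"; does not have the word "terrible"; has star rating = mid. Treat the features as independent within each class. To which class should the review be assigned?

positive

positive: 0.15 × (1−0.5) × 0.7 × 0.8 × 0.45 × 0.45 = 0.008505
negative: 0.85 × (1−0.95) × 0.15 × 0.1 × 0.45 × 0.85 = 0.00024384375
Highest score → positive.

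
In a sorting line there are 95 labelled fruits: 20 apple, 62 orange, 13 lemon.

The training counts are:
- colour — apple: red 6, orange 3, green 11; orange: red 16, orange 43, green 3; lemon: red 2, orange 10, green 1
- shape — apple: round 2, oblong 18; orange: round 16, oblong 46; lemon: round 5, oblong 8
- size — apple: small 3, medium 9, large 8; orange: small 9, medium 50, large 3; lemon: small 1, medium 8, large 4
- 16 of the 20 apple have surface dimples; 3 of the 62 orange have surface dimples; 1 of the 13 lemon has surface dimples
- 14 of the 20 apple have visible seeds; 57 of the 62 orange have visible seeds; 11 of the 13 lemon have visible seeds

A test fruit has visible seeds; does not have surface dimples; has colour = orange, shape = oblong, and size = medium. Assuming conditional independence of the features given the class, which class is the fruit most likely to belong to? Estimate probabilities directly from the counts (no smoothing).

apple: (20/95) × (3/20) × (18/20) × (9/20) × (4/20) × (14/20) ≈ 0.00179053
orange: (62/95) × (43/62) × (46/62) × (50/62) × (59/62) × (57/62) ≈ 0.236937
lemon: (13/95) × (10/13) × (8/13) × (8/13) × (12/13) × (11/13) ≈ 0.0311356
Highest score → orange.

orange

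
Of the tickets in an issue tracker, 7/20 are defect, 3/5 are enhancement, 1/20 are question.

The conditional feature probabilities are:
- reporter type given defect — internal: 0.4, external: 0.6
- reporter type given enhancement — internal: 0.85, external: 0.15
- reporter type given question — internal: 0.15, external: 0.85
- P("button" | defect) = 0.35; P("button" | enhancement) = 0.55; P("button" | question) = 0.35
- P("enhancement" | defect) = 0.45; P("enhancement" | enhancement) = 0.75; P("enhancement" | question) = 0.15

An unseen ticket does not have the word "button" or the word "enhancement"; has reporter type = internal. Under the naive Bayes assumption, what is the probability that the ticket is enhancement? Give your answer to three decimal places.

defect: 0.35 × 0.4 × (1−0.35) × (1−0.45) = 0.05005
enhancement: 0.6 × 0.85 × (1−0.55) × (1−0.75) = 0.057375
question: 0.05 × 0.15 × (1−0.35) × (1−0.15) = 0.00414375
P(enhancement | x) = 0.057375 / 0.11156875 ≈ 0.514

0.514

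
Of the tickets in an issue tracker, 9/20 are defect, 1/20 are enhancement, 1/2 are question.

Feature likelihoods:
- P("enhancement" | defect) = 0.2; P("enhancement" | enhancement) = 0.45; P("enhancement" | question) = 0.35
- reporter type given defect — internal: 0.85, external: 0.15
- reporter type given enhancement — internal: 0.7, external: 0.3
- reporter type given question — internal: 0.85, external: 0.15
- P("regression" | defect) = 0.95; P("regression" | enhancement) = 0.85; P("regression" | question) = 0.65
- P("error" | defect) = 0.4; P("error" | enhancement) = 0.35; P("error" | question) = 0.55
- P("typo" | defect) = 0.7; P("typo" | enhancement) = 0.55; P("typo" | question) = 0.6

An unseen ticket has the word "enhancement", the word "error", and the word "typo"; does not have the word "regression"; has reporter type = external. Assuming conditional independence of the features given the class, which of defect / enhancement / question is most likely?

question

defect: 0.45 × 0.2 × 0.15 × (1−0.95) × 0.4 × 0.7 = 0.000189
enhancement: 0.05 × 0.45 × 0.3 × (1−0.85) × 0.35 × 0.55 = 0.00019490625
question: 0.5 × 0.35 × 0.15 × (1−0.65) × 0.55 × 0.6 = 0.003031875
Highest score → question.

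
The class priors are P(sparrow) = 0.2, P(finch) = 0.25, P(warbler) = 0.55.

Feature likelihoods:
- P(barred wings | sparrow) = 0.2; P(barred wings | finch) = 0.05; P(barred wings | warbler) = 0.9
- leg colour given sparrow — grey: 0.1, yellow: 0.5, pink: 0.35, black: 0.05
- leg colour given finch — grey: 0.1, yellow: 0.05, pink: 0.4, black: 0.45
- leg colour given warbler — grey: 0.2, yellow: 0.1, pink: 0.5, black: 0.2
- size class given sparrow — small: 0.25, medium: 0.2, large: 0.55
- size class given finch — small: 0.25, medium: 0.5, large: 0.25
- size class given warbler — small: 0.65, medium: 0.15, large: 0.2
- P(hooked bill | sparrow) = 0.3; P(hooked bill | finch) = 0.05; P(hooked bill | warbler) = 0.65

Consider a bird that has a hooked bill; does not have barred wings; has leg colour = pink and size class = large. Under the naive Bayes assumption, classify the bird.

sparrow

sparrow: 0.2 × (1−0.2) × 0.35 × 0.55 × 0.3 = 0.00924
finch: 0.25 × (1−0.05) × 0.4 × 0.25 × 0.05 = 0.0011875
warbler: 0.55 × (1−0.9) × 0.5 × 0.2 × 0.65 = 0.003575
Highest score → sparrow.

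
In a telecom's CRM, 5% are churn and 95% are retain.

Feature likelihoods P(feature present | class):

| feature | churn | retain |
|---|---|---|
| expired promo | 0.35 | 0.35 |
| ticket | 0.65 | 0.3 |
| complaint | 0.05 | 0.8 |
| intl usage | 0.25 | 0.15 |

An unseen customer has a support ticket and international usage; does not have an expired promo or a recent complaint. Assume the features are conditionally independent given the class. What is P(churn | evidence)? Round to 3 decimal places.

0.474

churn: 0.05 × (1−0.35) × 0.65 × (1−0.05) × 0.25 = 0.0050171875
retain: 0.95 × (1−0.35) × 0.3 × (1−0.8) × 0.15 = 0.0055575
P(churn | x) = 0.0050171875 / 0.0105746875 ≈ 0.474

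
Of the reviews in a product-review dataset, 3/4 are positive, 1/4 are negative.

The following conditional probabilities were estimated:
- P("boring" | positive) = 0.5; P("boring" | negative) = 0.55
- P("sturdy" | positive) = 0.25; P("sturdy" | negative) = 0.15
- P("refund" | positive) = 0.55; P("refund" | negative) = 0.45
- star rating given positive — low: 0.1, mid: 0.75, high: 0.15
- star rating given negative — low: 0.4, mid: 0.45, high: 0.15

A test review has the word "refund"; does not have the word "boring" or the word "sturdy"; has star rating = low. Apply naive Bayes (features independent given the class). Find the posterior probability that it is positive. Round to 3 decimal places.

positive: 0.75 × (1−0.5) × (1−0.25) × 0.55 × 0.1 = 0.01546875
negative: 0.25 × (1−0.55) × (1−0.15) × 0.45 × 0.4 = 0.0172125
P(positive | x) = 0.01546875 / 0.03268125 ≈ 0.473

0.473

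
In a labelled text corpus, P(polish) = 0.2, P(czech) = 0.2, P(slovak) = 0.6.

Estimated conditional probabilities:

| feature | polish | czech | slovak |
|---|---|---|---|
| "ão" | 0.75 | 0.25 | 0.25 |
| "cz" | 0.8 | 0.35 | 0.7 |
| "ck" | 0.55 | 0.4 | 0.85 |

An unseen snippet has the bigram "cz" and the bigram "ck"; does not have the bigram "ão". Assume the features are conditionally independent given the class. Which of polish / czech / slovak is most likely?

slovak

polish: 0.2 × (1−0.75) × 0.8 × 0.55 = 0.022
czech: 0.2 × (1−0.25) × 0.35 × 0.4 = 0.021
slovak: 0.6 × (1−0.25) × 0.7 × 0.85 = 0.26775
Highest score → slovak.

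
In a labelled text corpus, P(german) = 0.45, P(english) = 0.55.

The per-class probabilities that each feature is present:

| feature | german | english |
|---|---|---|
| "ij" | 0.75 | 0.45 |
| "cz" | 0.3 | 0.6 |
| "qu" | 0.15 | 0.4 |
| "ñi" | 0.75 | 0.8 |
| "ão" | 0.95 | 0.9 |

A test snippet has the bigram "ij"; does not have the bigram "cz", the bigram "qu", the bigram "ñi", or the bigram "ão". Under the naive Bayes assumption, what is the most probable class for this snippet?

german

german: 0.45 × 0.75 × (1−0.3) × (1−0.15) × (1−0.75) × (1−0.95) = 0.00251015625
english: 0.55 × 0.45 × (1−0.6) × (1−0.4) × (1−0.8) × (1−0.9) = 0.001188
Highest score → german.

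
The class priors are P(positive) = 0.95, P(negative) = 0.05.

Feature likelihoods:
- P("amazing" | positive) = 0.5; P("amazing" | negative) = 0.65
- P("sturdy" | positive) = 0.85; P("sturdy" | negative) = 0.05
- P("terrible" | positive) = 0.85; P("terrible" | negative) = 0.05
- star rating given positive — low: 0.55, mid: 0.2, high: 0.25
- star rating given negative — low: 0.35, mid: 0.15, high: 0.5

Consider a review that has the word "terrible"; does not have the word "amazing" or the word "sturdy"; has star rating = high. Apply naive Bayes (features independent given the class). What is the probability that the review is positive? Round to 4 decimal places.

positive: 0.95 × (1−0.5) × (1−0.85) × 0.85 × 0.25 = 0.015140625
negative: 0.05 × (1−0.65) × (1−0.05) × 0.05 × 0.5 = 0.000415625
P(positive | x) = 0.015140625 / 0.01555625 ≈ 0.9733

0.9733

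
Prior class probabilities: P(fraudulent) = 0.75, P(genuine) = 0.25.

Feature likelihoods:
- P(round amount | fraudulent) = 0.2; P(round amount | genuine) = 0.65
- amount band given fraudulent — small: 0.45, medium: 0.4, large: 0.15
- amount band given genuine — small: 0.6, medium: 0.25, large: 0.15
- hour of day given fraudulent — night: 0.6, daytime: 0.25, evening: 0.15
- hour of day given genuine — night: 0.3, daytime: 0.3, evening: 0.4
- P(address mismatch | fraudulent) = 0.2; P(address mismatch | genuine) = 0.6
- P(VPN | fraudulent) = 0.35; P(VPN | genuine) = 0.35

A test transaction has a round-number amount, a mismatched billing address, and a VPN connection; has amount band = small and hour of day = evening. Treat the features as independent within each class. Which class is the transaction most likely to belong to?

fraudulent: 0.75 × 0.2 × 0.45 × 0.15 × 0.2 × 0.35 = 0.00070875
genuine: 0.25 × 0.65 × 0.6 × 0.4 × 0.6 × 0.35 = 0.00819
Highest score → genuine.

genuine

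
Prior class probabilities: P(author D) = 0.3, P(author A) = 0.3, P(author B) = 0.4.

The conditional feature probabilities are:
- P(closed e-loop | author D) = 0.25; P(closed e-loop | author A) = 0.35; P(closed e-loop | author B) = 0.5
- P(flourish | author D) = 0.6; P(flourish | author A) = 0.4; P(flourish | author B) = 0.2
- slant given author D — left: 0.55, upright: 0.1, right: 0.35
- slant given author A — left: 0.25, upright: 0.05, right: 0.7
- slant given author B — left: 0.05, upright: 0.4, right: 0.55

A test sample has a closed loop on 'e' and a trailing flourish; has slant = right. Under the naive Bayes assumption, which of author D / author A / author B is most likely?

author A

author D: 0.3 × 0.25 × 0.6 × 0.35 = 0.01575
author A: 0.3 × 0.35 × 0.4 × 0.7 = 0.0294
author B: 0.4 × 0.5 × 0.2 × 0.55 = 0.022
Highest score → author A.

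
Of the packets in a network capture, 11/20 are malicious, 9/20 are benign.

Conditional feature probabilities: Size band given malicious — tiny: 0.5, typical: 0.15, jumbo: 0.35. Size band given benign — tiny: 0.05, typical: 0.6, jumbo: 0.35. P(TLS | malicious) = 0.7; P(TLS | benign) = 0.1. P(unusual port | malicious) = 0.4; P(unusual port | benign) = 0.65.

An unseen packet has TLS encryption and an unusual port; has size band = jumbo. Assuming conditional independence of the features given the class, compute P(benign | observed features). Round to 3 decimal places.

0.160

malicious: 0.55 × 0.35 × 0.7 × 0.4 = 0.0539
benign: 0.45 × 0.35 × 0.1 × 0.65 = 0.0102375
P(benign | x) = 0.0102375 / 0.0641375 ≈ 0.160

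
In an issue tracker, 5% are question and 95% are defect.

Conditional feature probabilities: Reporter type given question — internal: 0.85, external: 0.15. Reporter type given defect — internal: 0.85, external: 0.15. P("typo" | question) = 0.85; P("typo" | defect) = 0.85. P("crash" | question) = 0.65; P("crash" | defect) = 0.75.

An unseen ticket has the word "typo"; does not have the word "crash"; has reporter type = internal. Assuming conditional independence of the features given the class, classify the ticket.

defect

question: 0.05 × 0.85 × 0.85 × (1−0.65) = 0.01264375
defect: 0.95 × 0.85 × 0.85 × (1−0.75) = 0.17159375
Highest score → defect.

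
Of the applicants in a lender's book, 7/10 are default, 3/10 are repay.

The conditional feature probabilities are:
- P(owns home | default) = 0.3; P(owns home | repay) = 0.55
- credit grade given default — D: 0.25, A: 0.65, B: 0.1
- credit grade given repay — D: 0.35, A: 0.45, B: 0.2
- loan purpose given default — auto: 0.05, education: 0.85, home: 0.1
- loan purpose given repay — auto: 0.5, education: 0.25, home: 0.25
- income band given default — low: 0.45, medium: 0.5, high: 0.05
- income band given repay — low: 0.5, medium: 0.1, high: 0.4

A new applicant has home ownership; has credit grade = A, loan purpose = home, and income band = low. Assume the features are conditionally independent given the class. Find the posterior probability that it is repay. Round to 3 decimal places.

0.602

default: 0.7 × 0.3 × 0.65 × 0.1 × 0.45 = 0.0061425
repay: 0.3 × 0.55 × 0.45 × 0.25 × 0.5 = 0.00928125
P(repay | x) = 0.00928125 / 0.01542375 ≈ 0.602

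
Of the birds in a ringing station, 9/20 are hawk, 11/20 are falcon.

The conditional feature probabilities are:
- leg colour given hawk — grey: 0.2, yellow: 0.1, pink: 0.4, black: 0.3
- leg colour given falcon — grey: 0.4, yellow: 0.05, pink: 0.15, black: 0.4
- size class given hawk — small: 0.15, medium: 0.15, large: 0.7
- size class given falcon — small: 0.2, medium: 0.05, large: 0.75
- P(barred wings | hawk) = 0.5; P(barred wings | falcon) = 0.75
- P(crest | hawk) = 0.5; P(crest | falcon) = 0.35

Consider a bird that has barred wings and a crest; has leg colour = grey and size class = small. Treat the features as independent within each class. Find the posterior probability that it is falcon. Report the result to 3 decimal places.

0.774

hawk: 0.45 × 0.2 × 0.15 × 0.5 × 0.5 = 0.003375
falcon: 0.55 × 0.4 × 0.2 × 0.75 × 0.35 = 0.01155
P(falcon | x) = 0.01155 / 0.014925 ≈ 0.774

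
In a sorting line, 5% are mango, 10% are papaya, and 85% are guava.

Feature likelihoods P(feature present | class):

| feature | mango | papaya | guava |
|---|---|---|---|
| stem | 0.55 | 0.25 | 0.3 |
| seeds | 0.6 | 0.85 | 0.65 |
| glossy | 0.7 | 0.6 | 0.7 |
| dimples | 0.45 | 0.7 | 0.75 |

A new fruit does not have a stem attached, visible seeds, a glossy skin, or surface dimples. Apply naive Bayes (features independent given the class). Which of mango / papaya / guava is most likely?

guava

mango: 0.05 × (1−0.55) × (1−0.6) × (1−0.7) × (1−0.45) = 0.001485
papaya: 0.1 × (1−0.25) × (1−0.85) × (1−0.6) × (1−0.7) = 0.00135
guava: 0.85 × (1−0.3) × (1−0.65) × (1−0.7) × (1−0.75) = 0.01561875
Highest score → guava.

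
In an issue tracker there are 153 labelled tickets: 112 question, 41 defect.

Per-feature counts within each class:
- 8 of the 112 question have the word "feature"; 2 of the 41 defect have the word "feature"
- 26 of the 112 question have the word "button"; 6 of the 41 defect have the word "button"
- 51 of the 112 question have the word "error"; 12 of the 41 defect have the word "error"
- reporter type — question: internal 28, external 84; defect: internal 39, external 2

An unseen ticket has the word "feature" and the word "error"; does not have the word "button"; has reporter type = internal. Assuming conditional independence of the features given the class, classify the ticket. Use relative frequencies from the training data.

question

question: (112/153) × (8/112) × (86/112) × (51/112) × (28/112) ≈ 0.00457058
defect: (41/153) × (2/41) × (35/41) × (12/41) × (39/41) ≈ 0.00310671
Highest score → question.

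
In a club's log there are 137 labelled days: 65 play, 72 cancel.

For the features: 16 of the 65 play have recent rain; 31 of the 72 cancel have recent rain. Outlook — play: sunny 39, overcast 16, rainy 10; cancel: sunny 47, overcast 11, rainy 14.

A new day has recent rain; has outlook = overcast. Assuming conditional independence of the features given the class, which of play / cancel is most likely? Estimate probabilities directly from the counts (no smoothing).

cancel

play: (65/137) × (16/65) × (16/65) ≈ 0.0287479
cancel: (72/137) × (31/72) × (11/72) ≈ 0.0345702
Highest score → cancel.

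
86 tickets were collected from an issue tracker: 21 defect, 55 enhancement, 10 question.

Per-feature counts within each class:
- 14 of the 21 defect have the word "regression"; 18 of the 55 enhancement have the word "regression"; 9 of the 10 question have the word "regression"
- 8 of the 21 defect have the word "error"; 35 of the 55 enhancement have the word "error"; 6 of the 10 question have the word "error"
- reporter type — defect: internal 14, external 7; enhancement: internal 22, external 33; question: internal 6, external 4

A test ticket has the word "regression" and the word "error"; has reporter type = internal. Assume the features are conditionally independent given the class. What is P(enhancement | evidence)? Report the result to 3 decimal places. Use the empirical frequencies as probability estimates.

defect: (21/86) × (14/21) × (8/21) × (14/21) ≈ 0.0413437
enhancement: (55/86) × (18/55) × (35/55) × (22/55) ≈ 0.053277
question: (10/86) × (9/10) × (6/10) × (6/10) ≈ 0.0376744
P(enhancement | x) = 0.053277 / 0.1322951 ≈ 0.403

0.403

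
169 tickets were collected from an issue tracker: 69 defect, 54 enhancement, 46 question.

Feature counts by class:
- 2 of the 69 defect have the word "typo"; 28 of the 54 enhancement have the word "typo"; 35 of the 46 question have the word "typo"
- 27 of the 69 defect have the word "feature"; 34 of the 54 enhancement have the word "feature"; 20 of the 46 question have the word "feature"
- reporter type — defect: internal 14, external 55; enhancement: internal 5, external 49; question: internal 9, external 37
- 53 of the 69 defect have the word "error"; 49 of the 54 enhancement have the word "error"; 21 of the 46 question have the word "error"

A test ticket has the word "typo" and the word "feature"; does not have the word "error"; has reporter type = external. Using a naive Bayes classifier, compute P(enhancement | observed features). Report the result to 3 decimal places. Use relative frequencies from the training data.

defect: (69/169) × (2/69) × (27/69) × (55/69) × (16/69) ≈ 0.000855938
enhancement: (54/169) × (28/54) × (34/54) × (49/54) × (5/54) ≈ 0.00876466
question: (46/169) × (35/46) × (20/46) × (37/46) × (25/46) ≈ 0.0393622
P(enhancement | x) = 0.00876466 / 0.048982798 ≈ 0.179

0.179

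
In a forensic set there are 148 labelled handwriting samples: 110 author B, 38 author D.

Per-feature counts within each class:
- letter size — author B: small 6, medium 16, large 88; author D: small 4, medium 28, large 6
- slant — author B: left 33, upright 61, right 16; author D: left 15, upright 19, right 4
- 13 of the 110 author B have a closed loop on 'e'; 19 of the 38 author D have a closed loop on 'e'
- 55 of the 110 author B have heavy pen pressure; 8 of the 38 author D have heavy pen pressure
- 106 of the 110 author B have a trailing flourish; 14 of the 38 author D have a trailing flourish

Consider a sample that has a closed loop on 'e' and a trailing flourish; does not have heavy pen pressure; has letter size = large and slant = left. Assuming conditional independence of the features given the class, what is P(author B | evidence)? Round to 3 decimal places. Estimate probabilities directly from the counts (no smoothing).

author B: (110/148) × (88/110) × (33/110) × (13/110) × (55/110) × (106/110) ≈ 0.0101572
author D: (38/148) × (6/38) × (15/38) × (19/38) × (30/38) × (14/38) ≈ 0.00232728
P(author B | x) = 0.0101572 / 0.01248448 ≈ 0.814

0.814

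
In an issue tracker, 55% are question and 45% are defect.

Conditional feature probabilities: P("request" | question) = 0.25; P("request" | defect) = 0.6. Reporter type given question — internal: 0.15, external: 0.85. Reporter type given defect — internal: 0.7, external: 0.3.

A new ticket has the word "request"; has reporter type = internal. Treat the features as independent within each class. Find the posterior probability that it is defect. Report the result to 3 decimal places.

0.902

question: 0.55 × 0.25 × 0.15 = 0.020625
defect: 0.45 × 0.6 × 0.7 = 0.189
P(defect | x) = 0.189 / 0.209625 ≈ 0.902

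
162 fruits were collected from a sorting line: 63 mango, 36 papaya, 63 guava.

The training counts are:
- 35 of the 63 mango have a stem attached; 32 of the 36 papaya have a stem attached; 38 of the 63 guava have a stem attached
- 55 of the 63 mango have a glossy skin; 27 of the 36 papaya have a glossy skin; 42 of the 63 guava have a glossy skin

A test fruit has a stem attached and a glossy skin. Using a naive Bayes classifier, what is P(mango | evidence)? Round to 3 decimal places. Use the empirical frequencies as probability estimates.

mango: (63/162) × (35/63) × (55/63) ≈ 0.188615
papaya: (36/162) × (32/36) × (27/36) ≈ 0.148148
guava: (63/162) × (38/63) × (42/63) ≈ 0.156379
P(mango | x) = 0.188615 / 0.493142 ≈ 0.382

0.382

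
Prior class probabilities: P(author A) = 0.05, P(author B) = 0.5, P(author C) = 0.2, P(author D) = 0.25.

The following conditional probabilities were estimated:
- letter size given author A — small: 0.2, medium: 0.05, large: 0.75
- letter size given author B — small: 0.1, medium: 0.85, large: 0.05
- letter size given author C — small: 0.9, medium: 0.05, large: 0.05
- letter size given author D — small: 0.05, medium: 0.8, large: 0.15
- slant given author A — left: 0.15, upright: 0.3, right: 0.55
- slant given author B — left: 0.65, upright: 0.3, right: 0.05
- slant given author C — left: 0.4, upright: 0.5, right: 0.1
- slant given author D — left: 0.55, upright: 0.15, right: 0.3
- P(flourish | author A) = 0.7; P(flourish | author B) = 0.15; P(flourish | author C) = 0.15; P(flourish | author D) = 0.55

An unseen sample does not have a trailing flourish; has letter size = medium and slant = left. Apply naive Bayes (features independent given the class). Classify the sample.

author A: 0.05 × 0.05 × 0.15 × (1−0.7) = 0.0001125
author B: 0.5 × 0.85 × 0.65 × (1−0.15) = 0.2348125
author C: 0.2 × 0.05 × 0.4 × (1−0.15) = 0.0034
author D: 0.25 × 0.8 × 0.55 × (1−0.55) = 0.0495
Highest score → author B.

author B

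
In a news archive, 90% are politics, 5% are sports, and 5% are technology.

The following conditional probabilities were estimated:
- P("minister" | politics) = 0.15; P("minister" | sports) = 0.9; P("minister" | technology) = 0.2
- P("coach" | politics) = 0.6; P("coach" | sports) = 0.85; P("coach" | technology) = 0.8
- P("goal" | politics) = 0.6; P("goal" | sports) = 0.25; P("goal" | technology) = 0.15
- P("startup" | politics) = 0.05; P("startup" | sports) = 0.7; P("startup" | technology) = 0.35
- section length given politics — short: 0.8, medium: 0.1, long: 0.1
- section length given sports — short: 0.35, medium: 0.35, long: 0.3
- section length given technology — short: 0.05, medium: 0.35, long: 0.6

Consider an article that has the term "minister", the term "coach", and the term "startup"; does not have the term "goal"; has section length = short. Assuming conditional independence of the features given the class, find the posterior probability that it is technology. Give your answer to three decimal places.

politics: 0.9 × 0.15 × 0.6 × (1−0.6) × 0.05 × 0.8 = 0.001296
sports: 0.05 × 0.9 × 0.85 × (1−0.25) × 0.7 × 0.35 = 0.0070284375
technology: 0.05 × 0.2 × 0.8 × (1−0.15) × 0.35 × 0.05 = 0.000119
P(technology | x) = 0.000119 / 0.0084434375 ≈ 0.014

0.014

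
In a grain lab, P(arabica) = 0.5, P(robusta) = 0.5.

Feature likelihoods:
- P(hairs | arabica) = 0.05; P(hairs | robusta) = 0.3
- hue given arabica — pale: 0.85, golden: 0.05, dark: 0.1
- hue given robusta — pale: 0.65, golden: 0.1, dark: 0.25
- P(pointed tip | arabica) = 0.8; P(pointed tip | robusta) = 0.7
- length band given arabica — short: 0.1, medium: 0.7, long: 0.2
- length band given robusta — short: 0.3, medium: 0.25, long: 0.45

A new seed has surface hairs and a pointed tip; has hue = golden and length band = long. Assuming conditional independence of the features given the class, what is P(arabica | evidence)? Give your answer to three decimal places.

arabica: 0.5 × 0.05 × 0.05 × 0.8 × 0.2 = 0.0002
robusta: 0.5 × 0.3 × 0.1 × 0.7 × 0.45 = 0.004725
P(arabica | x) = 0.0002 / 0.004925 ≈ 0.041

0.041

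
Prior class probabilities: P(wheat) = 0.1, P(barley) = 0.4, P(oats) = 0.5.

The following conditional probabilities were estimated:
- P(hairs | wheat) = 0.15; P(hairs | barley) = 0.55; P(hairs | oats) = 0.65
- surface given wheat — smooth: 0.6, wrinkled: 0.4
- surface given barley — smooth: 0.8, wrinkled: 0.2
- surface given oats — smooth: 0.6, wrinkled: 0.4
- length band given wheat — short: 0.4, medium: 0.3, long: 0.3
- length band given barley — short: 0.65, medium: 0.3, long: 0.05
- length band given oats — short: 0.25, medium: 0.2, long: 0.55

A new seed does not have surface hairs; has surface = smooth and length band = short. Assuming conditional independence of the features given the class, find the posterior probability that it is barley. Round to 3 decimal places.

wheat: 0.1 × (1−0.15) × 0.6 × 0.4 = 0.0204
barley: 0.4 × (1−0.55) × 0.8 × 0.65 = 0.0936
oats: 0.5 × (1−0.65) × 0.6 × 0.25 = 0.02625
P(barley | x) = 0.0936 / 0.14025 ≈ 0.667

0.667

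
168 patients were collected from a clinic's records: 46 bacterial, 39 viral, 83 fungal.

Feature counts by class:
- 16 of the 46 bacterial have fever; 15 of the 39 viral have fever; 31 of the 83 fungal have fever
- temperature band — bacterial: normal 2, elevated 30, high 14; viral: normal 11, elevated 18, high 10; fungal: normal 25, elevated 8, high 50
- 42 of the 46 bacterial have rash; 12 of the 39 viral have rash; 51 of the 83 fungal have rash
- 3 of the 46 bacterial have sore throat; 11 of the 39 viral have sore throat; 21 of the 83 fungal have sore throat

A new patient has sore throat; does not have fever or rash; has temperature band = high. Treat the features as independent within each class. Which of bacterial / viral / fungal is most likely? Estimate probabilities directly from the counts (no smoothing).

fungal

bacterial: (46/168) × (30/46) × (14/46) × (4/46) × (3/46) ≈ 0.000308211
viral: (39/168) × (24/39) × (10/39) × (27/39) × (11/39) ≈ 0.00715261
fungal: (83/168) × (52/83) × (50/83) × (32/83) × (21/83) ≈ 0.0181886
Highest score → fungal.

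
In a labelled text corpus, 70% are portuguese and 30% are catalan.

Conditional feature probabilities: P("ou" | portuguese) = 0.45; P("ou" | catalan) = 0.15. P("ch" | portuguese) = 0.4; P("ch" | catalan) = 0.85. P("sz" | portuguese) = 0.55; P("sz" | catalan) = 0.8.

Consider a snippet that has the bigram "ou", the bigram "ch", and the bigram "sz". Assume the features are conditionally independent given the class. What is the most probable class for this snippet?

portuguese

portuguese: 0.7 × 0.45 × 0.4 × 0.55 = 0.0693
catalan: 0.3 × 0.15 × 0.85 × 0.8 = 0.0306
Highest score → portuguese.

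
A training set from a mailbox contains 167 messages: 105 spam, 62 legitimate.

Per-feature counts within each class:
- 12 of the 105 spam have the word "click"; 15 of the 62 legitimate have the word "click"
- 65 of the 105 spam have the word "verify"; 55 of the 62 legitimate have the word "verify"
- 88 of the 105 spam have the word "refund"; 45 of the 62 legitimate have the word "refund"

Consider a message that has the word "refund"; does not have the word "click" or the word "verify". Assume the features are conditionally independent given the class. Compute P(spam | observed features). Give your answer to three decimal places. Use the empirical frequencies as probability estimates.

0.885

spam: (105/167) × (93/105) × (40/105) × (88/105) ≈ 0.1778
legitimate: (62/167) × (47/62) × (7/62) × (45/62) ≈ 0.0230626
P(spam | x) = 0.1778 / 0.2008626 ≈ 0.885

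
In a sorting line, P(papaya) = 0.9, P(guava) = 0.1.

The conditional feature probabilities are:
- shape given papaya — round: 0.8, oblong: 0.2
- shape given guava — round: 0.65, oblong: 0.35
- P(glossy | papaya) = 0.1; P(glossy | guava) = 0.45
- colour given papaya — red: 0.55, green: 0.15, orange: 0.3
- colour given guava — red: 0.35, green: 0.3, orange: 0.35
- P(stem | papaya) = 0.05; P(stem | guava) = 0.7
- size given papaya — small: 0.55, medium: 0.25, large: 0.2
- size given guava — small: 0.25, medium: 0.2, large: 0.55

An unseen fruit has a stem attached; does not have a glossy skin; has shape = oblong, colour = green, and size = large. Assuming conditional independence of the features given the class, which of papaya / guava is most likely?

guava

papaya: 0.9 × 0.2 × (1−0.1) × 0.15 × 0.05 × 0.2 = 0.000243
guava: 0.1 × 0.35 × (1−0.45) × 0.3 × 0.7 × 0.55 = 0.002223375
Highest score → guava.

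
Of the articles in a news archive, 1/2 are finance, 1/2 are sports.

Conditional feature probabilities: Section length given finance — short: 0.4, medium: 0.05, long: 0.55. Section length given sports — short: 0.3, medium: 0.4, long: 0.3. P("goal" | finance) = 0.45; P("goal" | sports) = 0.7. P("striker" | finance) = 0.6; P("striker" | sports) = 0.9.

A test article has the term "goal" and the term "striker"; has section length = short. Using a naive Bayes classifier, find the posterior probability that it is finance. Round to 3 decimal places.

0.364

finance: 0.5 × 0.4 × 0.45 × 0.6 = 0.054
sports: 0.5 × 0.3 × 0.7 × 0.9 = 0.0945
P(finance | x) = 0.054 / 0.1485 ≈ 0.364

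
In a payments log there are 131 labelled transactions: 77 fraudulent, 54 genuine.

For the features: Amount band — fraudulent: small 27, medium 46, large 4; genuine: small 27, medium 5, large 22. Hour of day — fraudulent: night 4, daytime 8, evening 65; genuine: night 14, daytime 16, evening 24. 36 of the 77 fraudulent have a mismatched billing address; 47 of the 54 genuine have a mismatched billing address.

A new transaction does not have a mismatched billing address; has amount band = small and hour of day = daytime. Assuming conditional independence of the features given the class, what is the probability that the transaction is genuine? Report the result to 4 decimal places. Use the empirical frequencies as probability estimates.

fraudulent: (77/131) × (27/77) × (8/77) × (41/77) ≈ 0.0114021
genuine: (54/131) × (27/54) × (16/54) × (7/54) ≈ 0.00791631
P(genuine | x) = 0.00791631 / 0.01931841 ≈ 0.4098

0.4098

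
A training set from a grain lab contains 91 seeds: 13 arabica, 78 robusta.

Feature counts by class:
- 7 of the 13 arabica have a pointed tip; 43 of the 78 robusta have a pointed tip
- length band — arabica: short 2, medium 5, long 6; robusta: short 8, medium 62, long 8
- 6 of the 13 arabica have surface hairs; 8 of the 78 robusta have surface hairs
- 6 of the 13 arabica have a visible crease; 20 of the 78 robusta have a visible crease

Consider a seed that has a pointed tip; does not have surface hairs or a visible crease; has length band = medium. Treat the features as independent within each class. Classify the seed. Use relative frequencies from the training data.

robusta

arabica: (13/91) × (7/13) × (5/13) × (7/13) × (7/13) ≈ 0.00857813
robusta: (78/91) × (43/78) × (62/78) × (70/78) × (58/78) ≈ 0.250646
Highest score → robusta.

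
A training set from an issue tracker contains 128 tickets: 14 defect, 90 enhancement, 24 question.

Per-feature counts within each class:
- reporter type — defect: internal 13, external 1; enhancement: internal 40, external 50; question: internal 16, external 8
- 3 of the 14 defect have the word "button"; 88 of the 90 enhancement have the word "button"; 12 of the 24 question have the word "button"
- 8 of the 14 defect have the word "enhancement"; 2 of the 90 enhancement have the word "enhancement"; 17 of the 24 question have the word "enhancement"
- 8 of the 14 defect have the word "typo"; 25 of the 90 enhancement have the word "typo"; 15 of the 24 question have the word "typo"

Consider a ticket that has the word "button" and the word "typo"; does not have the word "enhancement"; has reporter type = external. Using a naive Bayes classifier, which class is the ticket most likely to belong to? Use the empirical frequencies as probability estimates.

enhancement

defect: (14/128) × (1/14) × (3/14) × (6/14) × (8/14) ≈ 0.000409985
enhancement: (90/128) × (50/90) × (88/90) × (88/90) × (25/90) ≈ 0.103738
question: (24/128) × (8/24) × (12/24) × (7/24) × (15/24) ≈ 0.00569661
Highest score → enhancement.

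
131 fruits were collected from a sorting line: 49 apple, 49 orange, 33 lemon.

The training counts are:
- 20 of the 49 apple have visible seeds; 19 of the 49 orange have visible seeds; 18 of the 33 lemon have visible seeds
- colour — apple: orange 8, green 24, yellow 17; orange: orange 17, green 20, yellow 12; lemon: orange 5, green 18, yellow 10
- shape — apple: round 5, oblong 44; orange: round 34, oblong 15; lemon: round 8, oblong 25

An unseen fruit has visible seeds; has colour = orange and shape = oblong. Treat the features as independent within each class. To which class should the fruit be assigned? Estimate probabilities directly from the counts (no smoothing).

apple

apple: (49/131) × (20/49) × (8/49) × (44/49) ≈ 0.0223825
orange: (49/131) × (19/49) × (17/49) × (15/49) ≈ 0.0154039
lemon: (33/131) × (18/33) × (5/33) × (25/33) ≈ 0.0157719
Highest score → apple.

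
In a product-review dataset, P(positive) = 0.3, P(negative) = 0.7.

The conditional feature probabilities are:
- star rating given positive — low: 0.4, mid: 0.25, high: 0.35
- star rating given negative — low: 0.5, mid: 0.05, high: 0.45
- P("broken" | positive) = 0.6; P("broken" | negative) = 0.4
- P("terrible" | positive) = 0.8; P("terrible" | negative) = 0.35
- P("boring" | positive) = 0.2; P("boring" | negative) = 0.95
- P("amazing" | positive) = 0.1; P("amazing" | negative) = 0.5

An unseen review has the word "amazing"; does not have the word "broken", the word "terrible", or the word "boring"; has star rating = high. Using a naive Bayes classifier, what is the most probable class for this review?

positive: 0.3 × 0.35 × (1−0.6) × (1−0.8) × (1−0.2) × 0.1 = 0.000672
negative: 0.7 × 0.45 × (1−0.4) × (1−0.35) × (1−0.95) × 0.5 = 0.00307125
Highest score → negative.

negative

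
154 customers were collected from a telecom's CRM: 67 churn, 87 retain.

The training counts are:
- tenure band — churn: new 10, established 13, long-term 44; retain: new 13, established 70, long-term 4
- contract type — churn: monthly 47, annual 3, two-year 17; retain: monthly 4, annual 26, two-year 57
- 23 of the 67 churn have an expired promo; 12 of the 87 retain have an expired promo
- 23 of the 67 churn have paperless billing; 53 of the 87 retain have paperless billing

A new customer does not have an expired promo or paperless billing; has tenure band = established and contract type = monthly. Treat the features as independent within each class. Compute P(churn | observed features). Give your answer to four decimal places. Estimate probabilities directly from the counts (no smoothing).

churn: (67/154) × (13/67) × (47/67) × (44/67) × (44/67) ≈ 0.0255389
retain: (87/154) × (70/87) × (4/87) × (75/87) × (34/87) ≈ 0.00704076
P(churn | x) = 0.0255389 / 0.03257966 ≈ 0.7839

0.7839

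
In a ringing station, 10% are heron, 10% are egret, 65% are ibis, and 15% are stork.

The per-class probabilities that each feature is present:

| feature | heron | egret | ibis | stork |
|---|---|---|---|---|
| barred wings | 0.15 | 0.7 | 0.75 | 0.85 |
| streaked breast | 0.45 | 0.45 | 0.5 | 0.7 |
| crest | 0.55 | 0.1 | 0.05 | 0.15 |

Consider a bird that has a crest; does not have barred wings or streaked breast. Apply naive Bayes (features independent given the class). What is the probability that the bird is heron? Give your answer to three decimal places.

0.793

heron: 0.1 × (1−0.15) × (1−0.45) × 0.55 = 0.0257125
egret: 0.1 × (1−0.7) × (1−0.45) × 0.1 = 0.00165
ibis: 0.65 × (1−0.75) × (1−0.5) × 0.05 = 0.0040625
stork: 0.15 × (1−0.85) × (1−0.7) × 0.15 = 0.0010125
P(heron | x) = 0.0257125 / 0.0324375 ≈ 0.793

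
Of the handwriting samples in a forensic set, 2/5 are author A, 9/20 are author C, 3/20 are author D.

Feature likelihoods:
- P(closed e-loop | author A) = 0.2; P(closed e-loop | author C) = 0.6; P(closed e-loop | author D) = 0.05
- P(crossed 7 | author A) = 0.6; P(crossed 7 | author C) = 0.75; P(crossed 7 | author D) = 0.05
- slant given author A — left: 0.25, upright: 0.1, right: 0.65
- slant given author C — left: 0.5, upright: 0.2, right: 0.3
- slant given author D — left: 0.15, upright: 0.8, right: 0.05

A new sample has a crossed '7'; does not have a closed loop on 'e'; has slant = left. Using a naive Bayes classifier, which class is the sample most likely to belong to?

author C

author A: 0.4 × (1−0.2) × 0.6 × 0.25 = 0.048
author C: 0.45 × (1−0.6) × 0.75 × 0.5 = 0.0675
author D: 0.15 × (1−0.05) × 0.05 × 0.15 = 0.00106875
Highest score → author C.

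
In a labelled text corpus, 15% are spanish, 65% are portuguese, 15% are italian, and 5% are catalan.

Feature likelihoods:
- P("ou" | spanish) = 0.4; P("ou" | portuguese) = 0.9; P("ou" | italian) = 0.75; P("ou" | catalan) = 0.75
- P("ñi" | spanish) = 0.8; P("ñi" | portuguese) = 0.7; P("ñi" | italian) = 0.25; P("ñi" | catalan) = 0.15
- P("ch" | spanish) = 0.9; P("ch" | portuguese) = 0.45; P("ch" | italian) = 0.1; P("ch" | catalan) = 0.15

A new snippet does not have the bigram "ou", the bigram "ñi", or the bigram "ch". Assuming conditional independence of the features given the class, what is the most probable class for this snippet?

spanish: 0.15 × (1−0.4) × (1−0.8) × (1−0.9) = 0.0018
portuguese: 0.65 × (1−0.9) × (1−0.7) × (1−0.45) = 0.010725
italian: 0.15 × (1−0.75) × (1−0.25) × (1−0.1) = 0.0253125
catalan: 0.05 × (1−0.75) × (1−0.15) × (1−0.15) = 0.00903125
Highest score → italian.

italian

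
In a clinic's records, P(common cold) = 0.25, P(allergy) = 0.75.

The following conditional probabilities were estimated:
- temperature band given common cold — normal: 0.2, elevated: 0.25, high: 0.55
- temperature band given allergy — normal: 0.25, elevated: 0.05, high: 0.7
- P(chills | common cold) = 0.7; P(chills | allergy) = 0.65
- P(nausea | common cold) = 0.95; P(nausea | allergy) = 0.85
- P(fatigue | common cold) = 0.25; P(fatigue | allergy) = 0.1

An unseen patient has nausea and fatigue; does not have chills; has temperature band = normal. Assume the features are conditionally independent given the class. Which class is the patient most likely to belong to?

allergy

common cold: 0.25 × 0.2 × (1−0.7) × 0.95 × 0.25 = 0.0035625
allergy: 0.75 × 0.25 × (1−0.65) × 0.85 × 0.1 = 0.005578125
Highest score → allergy.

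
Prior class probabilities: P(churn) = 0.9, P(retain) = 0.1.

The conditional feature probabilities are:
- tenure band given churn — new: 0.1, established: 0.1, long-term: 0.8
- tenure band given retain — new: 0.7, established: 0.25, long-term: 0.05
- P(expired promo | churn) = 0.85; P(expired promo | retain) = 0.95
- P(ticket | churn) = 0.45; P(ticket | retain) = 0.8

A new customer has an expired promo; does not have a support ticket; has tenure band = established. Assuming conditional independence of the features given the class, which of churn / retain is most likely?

churn

churn: 0.9 × 0.1 × 0.85 × (1−0.45) = 0.042075
retain: 0.1 × 0.25 × 0.95 × (1−0.8) = 0.00475
Highest score → churn.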